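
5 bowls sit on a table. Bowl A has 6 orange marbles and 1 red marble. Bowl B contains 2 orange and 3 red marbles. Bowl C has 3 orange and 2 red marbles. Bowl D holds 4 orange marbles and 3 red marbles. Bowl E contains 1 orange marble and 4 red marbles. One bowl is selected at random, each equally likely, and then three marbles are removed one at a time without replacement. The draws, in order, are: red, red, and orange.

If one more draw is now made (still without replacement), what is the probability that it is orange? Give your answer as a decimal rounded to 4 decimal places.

Under each hypothesis, the probability of the observed sequence is: P(data | bowl A) = (1/7)(0/6) = 0; P(data | bowl B) = (3/5)(2/4)(2/3) = 1/5; P(data | bowl C) = (2/5)(1/4)(3/3) = 1/10; P(data | bowl D) = (3/7)(2/6)(4/5) = 4/35; P(data | bowl E) = (4/5)(3/4)(1/3) = 1/5.
The prior-weighted likelihoods are 1/5 · 0 = 0, 1/5 · 1/5 = 1/25, 1/5 · 1/10 = 1/50, 1/5 · 4/35 = 4/175, 1/5 · 1/5 = 1/25; these sum to 43/350.
Normalising, the posterior is P(bowl A | data) = 0, P(bowl B | data) = 14/43, P(bowl C | data) = 7/43, P(bowl D | data) = 8/43, P(bowl E | data) = 14/43.
The predictive probability is P(orange next | data) = (1/2)(14/43) + (1)(7/43) + (3/4)(8/43) + (0)(14/43) = 20/43.

0.4651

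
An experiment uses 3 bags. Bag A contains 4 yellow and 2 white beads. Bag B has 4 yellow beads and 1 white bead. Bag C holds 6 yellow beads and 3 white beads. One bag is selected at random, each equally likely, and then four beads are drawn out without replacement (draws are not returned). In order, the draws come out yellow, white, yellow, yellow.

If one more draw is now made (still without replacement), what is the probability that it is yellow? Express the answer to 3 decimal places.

For each hypothesis, P(data | H) works out to: P(data | bag A) = (4/6)(2/5)(3/4)(2/3) = 2/15; P(data | bag B) = (4/5)(1/4)(3/3)(2/2) = 1/5; P(data | bag C) = (6/9)(3/8)(5/7)(4/6) = 5/42.
Weighting by the prior gives 1/3 · 2/15 = 2/45, 1/3 · 1/5 = 1/15, 1/3 · 5/42 = 5/126; summing to 19/126.
The posterior is then P(bag A | data) = 28/95, P(bag B | data) = 42/95, P(bag C | data) = 5/19.
So P(yellow next | data) = Σ P(yellow next | H) P(H | data) = (1/2)(28/95) + (1)(42/95) + (3/5)(5/19) = 71/95.

0.747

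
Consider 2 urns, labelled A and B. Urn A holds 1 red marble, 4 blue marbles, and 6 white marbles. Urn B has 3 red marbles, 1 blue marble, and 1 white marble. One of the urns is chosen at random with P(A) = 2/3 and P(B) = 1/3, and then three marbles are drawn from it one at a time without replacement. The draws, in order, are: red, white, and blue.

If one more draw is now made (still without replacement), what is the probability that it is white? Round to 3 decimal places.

0.308

Compute the likelihood of the observed sequence for each case: P(data | urn A) = (1/11)(6/10)(4/9) = 4/165; P(data | urn B) = (3/5)(1/4)(1/3) = 1/20.
The prior-weighted likelihoods are 2/3 · 4/165 = 8/495, 1/3 · 1/20 = 1/60; these sum to 13/396.
Normalising, the posterior is P(urn A | data) = 32/65, P(urn B | data) = 33/65.
So P(white next | data) = Σ P(white next | H) P(H | data) = (5/8)(32/65) + (0)(33/65) = 4/13.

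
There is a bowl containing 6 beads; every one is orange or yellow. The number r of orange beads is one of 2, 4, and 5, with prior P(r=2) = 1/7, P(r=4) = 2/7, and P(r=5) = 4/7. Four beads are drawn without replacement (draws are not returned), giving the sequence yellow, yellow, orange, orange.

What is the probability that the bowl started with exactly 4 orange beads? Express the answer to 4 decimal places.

0.6667

Compute the likelihood of the observed sequence for each case: P(data | r = 2) = (4/6)(3/5)(2/4)(1/3) = 1/15; P(data | r = 4) = (2/6)(1/5)(4/4)(3/3) = 1/15; P(data | r = 5) = (1/6)(0/5) = 0.
Weighting by the prior gives 1/7 · 1/15 = 1/105, 2/7 · 1/15 = 2/105, 4/7 · 0 = 0; these sum to 1/35.
By Bayes' rule, P(r = 4 | data) = (2/105) / (1/35) = 2/3.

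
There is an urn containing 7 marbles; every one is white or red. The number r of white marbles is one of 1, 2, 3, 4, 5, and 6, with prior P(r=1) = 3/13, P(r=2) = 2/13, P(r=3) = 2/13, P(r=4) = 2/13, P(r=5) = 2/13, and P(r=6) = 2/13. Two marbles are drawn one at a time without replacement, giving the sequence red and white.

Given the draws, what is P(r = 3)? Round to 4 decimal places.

0.2034

Under each hypothesis, the probability of the observed sequence is: P(data | r = 1) = (6/7)(1/6) = 1/7; P(data | r = 2) = (5/7)(2/6) = 5/21; P(data | r = 3) = (4/7)(3/6) = 2/7; P(data | r = 4) = (3/7)(4/6) = 2/7; P(data | r = 5) = (2/7)(5/6) = 5/21; P(data | r = 6) = (1/7)(6/6) = 1/7.
The prior-weighted likelihoods are 3/13 · 1/7 = 3/91, 2/13 · 5/21 = 10/273, 2/13 · 2/7 = 4/91, 2/13 · 2/7 = 4/91, 2/13 · 5/21 = 10/273, 2/13 · 1/7 = 2/91; with total 59/273.
Hence P(r = 3 | data) = (4/91) / (59/273) = 12/59.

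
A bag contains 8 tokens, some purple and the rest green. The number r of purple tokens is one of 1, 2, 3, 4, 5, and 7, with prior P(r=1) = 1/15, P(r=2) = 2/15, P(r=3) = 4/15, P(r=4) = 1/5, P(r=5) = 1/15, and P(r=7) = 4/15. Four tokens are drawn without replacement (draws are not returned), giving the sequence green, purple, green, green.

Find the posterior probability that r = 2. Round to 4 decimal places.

0.2778

For each hypothesis, P(data | H) works out to: P(data | r = 1) = (7/8)(1/7)(6/6)(5/5) = 1/8; P(data | r = 2) = (6/8)(2/7)(5/6)(4/5) = 1/7; P(data | r = 3) = (5/8)(3/7)(4/6)(3/5) = 3/28; P(data | r = 4) = (4/8)(4/7)(3/6)(2/5) = 2/35; P(data | r = 5) = (3/8)(5/7)(2/6)(1/5) = 1/56; P(data | r = 7) = (1/8)(7/7)(0/6) = 0.
Multiplying each by its prior: 1/15 · 1/8 = 1/120, 2/15 · 1/7 = 2/105, 4/15 · 3/28 = 1/35, 1/5 · 2/35 = 2/175, 1/15 · 1/56 = 1/840, 4/15 · 0 = 0; with total 12/175.
Therefore the posterior P(r = 2 | data) = (2/105) / (12/175) = 5/18.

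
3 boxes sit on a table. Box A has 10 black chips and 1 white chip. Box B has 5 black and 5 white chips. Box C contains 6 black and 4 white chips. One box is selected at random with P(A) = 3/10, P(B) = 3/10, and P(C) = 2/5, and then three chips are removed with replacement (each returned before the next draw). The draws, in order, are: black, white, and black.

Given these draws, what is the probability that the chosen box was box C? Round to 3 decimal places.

The likelihood of the observed sequence under each hypothesis: P(data | box A) = (10/11)(1/11)(10/11) = 0.075131; P(data | box B) = (5/10)(5/10)(5/10) = 0.125; P(data | box C) = (6/10)(4/10)(6/10) = 0.144.
Weighting by the prior gives 3/10 · 0.075131 = 0.022539, 3/10 · 0.125 = 0.0375, 2/5 · 0.144 = 0.0576; these sum to 0.11764.
By Bayes' rule, P(box C | data) = (0.0576) / (0.11764) = 0.48963.

0.490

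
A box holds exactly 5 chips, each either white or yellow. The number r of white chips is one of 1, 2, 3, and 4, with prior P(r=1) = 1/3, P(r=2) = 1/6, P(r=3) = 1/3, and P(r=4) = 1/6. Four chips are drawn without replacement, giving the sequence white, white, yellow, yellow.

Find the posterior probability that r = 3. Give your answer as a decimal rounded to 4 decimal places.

Compute the likelihood of the observed sequence for each case: P(data | r = 1) = (1/5)(0/4) = 0; P(data | r = 2) = (2/5)(1/4)(3/3)(2/2) = 1/10; P(data | r = 3) = (3/5)(2/4)(2/3)(1/2) = 1/10; P(data | r = 4) = (4/5)(3/4)(1/3)(0/2) = 0.
Multiplying each by its prior: 1/3 · 0 = 0, 1/6 · 1/10 = 1/60, 1/3 · 1/10 = 1/30, 1/6 · 0 = 0; summing to 1/20.
Hence P(r = 3 | data) = (1/30) / (1/20) = 2/3.

0.6667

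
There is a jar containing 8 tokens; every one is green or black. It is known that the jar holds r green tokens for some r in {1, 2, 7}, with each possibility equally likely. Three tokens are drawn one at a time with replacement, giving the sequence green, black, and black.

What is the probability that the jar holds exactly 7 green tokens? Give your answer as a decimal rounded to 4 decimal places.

Compute the likelihood of the observed sequence for each case: P(data | r = 1) = (1/8)(7/8)(7/8) = 0.095703; P(data | r = 2) = (2/8)(6/8)(6/8) = 0.14062; P(data | r = 7) = (7/8)(1/8)(1/8) = 0.013672.
Weighting by the prior gives 1/3 · 0.095703 = 0.031901, 1/3 · 0.14062 = 0.046875, 1/3 · 0.013672 = 0.0045573; with total 0.083333.
Hence P(r = 7 | data) = (0.0045573) / (0.083333) = 0.054688.

0.0547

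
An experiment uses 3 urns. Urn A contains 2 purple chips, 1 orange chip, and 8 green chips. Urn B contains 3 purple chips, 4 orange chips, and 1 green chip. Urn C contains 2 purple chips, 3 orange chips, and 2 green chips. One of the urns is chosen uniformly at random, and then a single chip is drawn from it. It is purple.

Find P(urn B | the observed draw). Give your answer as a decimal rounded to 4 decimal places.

Compute the likelihood of this draw for each case: P(data | urn A) = (2/11) = 2/11; P(data | urn B) = (3/8) = 3/8; P(data | urn C) = (2/7) = 2/7.
The prior-weighted likelihoods are 1/3 · 2/11 = 2/33, 1/3 · 3/8 = 1/8, 1/3 · 2/7 = 2/21; with total 173/616.
So P(urn B | data) = (1/8) / (173/616) = 77/173.

0.4451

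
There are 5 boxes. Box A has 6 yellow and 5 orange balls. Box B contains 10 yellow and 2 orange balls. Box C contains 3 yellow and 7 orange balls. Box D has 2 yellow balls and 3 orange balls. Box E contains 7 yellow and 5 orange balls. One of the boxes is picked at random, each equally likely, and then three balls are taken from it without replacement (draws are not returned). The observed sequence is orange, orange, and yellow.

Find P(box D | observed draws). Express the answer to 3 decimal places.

Under each hypothesis, the probability of the observed sequence is: P(data | box A) = (5/11)(4/10)(6/9) = 0.12121; P(data | box B) = (2/12)(1/11)(10/10) = 0.015152; P(data | box C) = (7/10)(6/9)(3/8) = 0.175; P(data | box D) = (3/5)(2/4)(2/3) = 0.2; P(data | box E) = (5/12)(4/11)(7/10) = 0.10606.
Weighting by the prior gives 1/5 · 0.12121 = 0.024242, 1/5 · 0.015152 = 0.0030303, 1/5 · 0.175 = 0.035, 1/5 · 0.2 = 0.04, 1/5 · 0.10606 = 0.021212; summing to 0.12348.
So P(box D | data) = (0.04) / (0.12348) = 0.32393.

0.324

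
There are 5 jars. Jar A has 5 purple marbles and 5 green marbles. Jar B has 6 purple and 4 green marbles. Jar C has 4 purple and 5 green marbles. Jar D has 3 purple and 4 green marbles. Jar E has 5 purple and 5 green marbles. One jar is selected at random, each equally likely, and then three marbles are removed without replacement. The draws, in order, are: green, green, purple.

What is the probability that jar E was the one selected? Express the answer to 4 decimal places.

Under each hypothesis, the probability of the observed sequence is: P(data | jar A) = (5/10)(4/9)(5/8) = 0.13889; P(data | jar B) = (4/10)(3/9)(6/8) = 0.1; P(data | jar C) = (5/9)(4/8)(4/7) = 0.15873; P(data | jar D) = (4/7)(3/6)(3/5) = 0.17143; P(data | jar E) = (5/10)(4/9)(5/8) = 0.13889.
Multiplying each by its prior: 1/5 · 0.13889 = 0.027778, 1/5 · 0.1 = 0.02, 1/5 · 0.15873 = 0.031746, 1/5 · 0.17143 = 0.034286, 1/5 · 0.13889 = 0.027778; summing to 0.14159.
Hence P(jar E | data) = (0.027778) / (0.14159) = 0.19619.

0.1962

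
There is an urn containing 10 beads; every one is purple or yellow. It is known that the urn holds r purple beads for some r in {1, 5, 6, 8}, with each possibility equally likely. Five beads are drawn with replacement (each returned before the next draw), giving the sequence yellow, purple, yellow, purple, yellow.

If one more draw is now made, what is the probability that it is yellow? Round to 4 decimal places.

For each hypothesis, P(data | H) works out to: P(data | r = 1) = (9/10)(1/10)(9/10)(1/10)(9/10) = 0.00729; P(data | r = 5) = (5/10)(5/10)(5/10)(5/10)(5/10) = 0.03125; P(data | r = 6) = (4/10)(6/10)(4/10)(6/10)(4/10) = 0.02304; P(data | r = 8) = (2/10)(8/10)(2/10)(8/10)(2/10) = 0.00512.
The prior-weighted likelihoods are 1/4 · 0.00729 = 0.0018225, 1/4 · 0.03125 = 0.0078125, 1/4 · 0.02304 = 0.00576, 1/4 · 0.00512 = 0.00128; these sum to 0.016675.
The posterior is then P(r = 1 | data) = 0.1093, P(r = 5 | data) = 0.46852, P(r = 6 | data) = 0.34543, P(r = 8 | data) = 0.076762.
Averaging over the posterior, P(yellow next | data) = (9/10)(0.1093) + (1/2)(0.46852) + (2/5)(0.34543) + (1/5)(0.076762) = 0.48615.

0.4861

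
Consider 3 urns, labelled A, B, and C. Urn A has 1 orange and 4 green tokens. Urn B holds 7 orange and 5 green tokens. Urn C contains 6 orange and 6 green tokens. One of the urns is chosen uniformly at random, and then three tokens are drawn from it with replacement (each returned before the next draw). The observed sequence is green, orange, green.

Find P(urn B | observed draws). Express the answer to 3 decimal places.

Compute the likelihood of the observed sequence for each case: P(data | urn A) = (4/5)(1/5)(4/5) = 0.128; P(data | urn B) = (5/12)(7/12)(5/12) = 0.10127; P(data | urn C) = (6/12)(6/12)(6/12) = 0.125.
The prior-weighted likelihoods are 1/3 · 0.128 = 0.042667, 1/3 · 0.10127 = 0.033758, 1/3 · 0.125 = 0.041667; summing to 0.11809.
So P(urn B | data) = (0.033758) / (0.11809) = 0.28586.

0.286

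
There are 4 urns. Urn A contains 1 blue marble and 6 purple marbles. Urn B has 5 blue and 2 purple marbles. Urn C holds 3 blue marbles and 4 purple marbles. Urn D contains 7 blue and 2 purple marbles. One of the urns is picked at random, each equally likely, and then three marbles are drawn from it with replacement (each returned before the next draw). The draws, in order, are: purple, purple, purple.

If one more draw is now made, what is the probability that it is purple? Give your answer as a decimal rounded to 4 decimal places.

For each hypothesis, P(data | H) works out to: P(data | urn A) = (6/7)(6/7)(6/7) = 0.62974; P(data | urn B) = (2/7)(2/7)(2/7) = 0.023324; P(data | urn C) = (4/7)(4/7)(4/7) = 0.18659; P(data | urn D) = (2/9)(2/9)(2/9) = 0.010974.
The prior-weighted likelihoods are 1/4 · 0.62974 = 0.15743, 1/4 · 0.023324 = 0.0058309, 1/4 · 0.18659 = 0.046647, 1/4 · 0.010974 = 0.0027435; these sum to 0.21266.
The posterior is then P(urn A | data) = 0.74032, P(urn B | data) = 0.027419, P(urn C | data) = 0.21936, P(urn D | data) = 0.012901.
Averaging over the posterior, P(purple next | data) = (6/7)(0.74032) + (2/7)(0.027419) + (4/7)(0.21936) + (2/9)(0.012901) = 0.77061.

0.7706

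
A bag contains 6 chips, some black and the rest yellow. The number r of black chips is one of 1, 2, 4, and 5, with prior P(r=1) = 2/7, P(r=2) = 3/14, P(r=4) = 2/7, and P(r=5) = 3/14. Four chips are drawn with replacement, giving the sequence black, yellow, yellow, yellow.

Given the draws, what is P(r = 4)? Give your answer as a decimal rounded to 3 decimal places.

0.125

Compute the likelihood of the observed sequence for each case: P(data | r = 1) = (1/6)(5/6)(5/6)(5/6) = 0.096451; P(data | r = 2) = (2/6)(4/6)(4/6)(4/6) = 0.098765; P(data | r = 4) = (4/6)(2/6)(2/6)(2/6) = 0.024691; P(data | r = 5) = (5/6)(1/6)(1/6)(1/6) = 0.003858.
Weighting by the prior gives 2/7 · 0.096451 = 0.027557, 3/14 · 0.098765 = 0.021164, 2/7 · 0.024691 = 0.0070547, 3/14 · 0.003858 = 0.00082672; these sum to 0.056603.
Therefore the posterior P(r = 4 | data) = (0.0070547) / (0.056603) = 0.12463.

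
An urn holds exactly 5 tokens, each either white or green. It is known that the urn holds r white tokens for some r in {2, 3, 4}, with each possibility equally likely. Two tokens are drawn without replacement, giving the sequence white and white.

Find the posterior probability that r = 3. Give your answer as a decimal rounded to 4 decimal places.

0.3000

The likelihood of the observed sequence under each hypothesis: P(data | r = 2) = (2/5)(1/4) = 1/10; P(data | r = 3) = (3/5)(2/4) = 3/10; P(data | r = 4) = (4/5)(3/4) = 3/5.
Weighting by the prior gives 1/3 · 1/10 = 1/30, 1/3 · 3/10 = 1/10, 1/3 · 3/5 = 1/5; summing to 1/3.
By Bayes' rule, P(r = 3 | data) = (1/10) / (1/3) = 3/10.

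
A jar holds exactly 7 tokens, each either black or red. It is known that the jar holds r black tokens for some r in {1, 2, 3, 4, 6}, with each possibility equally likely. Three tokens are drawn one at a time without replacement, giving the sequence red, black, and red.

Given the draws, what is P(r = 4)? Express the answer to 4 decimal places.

0.1846

Under each hypothesis, the probability of the observed sequence is: P(data | r = 1) = (6/7)(1/6)(5/5) = 1/7; P(data | r = 2) = (5/7)(2/6)(4/5) = 4/21; P(data | r = 3) = (4/7)(3/6)(3/5) = 6/35; P(data | r = 4) = (3/7)(4/6)(2/5) = 4/35; P(data | r = 6) = (1/7)(6/6)(0/5) = 0.
The prior-weighted likelihoods are 1/5 · 1/7 = 1/35, 1/5 · 4/21 = 4/105, 1/5 · 6/35 = 6/175, 1/5 · 4/35 = 4/175, 1/5 · 0 = 0; these sum to 13/105.
So P(r = 4 | data) = (4/175) / (13/105) = 12/65.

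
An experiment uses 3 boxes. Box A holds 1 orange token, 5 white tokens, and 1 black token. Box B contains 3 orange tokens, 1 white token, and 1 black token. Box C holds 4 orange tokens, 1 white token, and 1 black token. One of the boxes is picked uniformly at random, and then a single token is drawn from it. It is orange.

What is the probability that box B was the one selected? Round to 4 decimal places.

0.4257

Under each hypothesis, the probability of this draw is: P(data | box A) = (1/7) = 1/7; P(data | box B) = (3/5) = 3/5; P(data | box C) = (4/6) = 2/3.
Multiplying each by its prior: 1/3 · 1/7 = 1/21, 1/3 · 3/5 = 1/5, 1/3 · 2/3 = 2/9; summing to 148/315.
Hence P(box B | data) = (1/5) / (148/315) = 63/148.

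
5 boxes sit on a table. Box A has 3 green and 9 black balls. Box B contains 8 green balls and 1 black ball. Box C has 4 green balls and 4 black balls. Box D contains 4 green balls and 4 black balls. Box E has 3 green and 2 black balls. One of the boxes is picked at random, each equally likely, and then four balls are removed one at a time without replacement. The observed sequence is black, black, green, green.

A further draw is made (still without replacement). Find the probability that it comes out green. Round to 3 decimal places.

The likelihood of the observed sequence under each hypothesis: P(data | box A) = (9/12)(8/11)(3/10)(2/9) = 0.036364; P(data | box B) = (1/9)(0/8) = 0; P(data | box C) = (4/8)(3/7)(4/6)(3/5) = 0.085714; P(data | box D) = (4/8)(3/7)(4/6)(3/5) = 0.085714; P(data | box E) = (2/5)(1/4)(3/3)(2/2) = 0.1.
Weighting by the prior gives 1/5 · 0.036364 = 0.0072727, 1/5 · 0 = 0, 1/5 · 0.085714 = 0.017143, 1/5 · 0.085714 = 0.017143, 1/5 · 0.1 = 0.02; summing to 0.061558.
Normalising, the posterior is P(box A | data) = 0.11814, P(box B | data) = 0, P(box C | data) = 0.27848, P(box D | data) = 0.27848, P(box E | data) = 0.32489.
Averaging over the posterior, P(green next | data) = (1/8)(0.11814) + (1/2)(0.27848) + (1/2)(0.27848) + (1)(0.32489) = 0.61814.

0.618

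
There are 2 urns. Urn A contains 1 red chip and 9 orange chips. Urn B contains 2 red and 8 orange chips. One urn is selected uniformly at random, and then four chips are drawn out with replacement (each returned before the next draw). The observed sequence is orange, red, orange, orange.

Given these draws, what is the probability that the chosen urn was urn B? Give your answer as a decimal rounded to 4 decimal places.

Under each hypothesis, the probability of the observed sequence is: P(data | urn A) = (9/10)(1/10)(9/10)(9/10) = 0.0729; P(data | urn B) = (8/10)(2/10)(8/10)(8/10) = 0.1024.
Weighting by the prior gives 1/2 · 0.0729 = 0.03645, 1/2 · 0.1024 = 0.0512; with total 0.08765.
Hence P(urn B | data) = (0.0512) / (0.08765) = 0.58414.

0.5841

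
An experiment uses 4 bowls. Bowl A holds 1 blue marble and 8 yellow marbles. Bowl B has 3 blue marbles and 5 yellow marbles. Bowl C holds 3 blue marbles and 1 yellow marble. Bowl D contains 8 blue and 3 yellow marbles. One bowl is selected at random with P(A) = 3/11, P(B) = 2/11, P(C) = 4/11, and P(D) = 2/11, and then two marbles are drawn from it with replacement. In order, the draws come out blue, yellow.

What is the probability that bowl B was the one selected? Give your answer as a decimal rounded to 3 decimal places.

0.245

Under each hypothesis, the probability of the observed sequence is: P(data | bowl A) = (1/9)(8/9) = 0.098765; P(data | bowl B) = (3/8)(5/8) = 0.23438; P(data | bowl C) = (3/4)(1/4) = 0.1875; P(data | bowl D) = (8/11)(3/11) = 0.19835.
Weighting by the prior gives 3/11 · 0.098765 = 0.026936, 2/11 · 0.23438 = 0.042614, 4/11 · 0.1875 = 0.068182, 2/11 · 0.19835 = 0.036063; these sum to 0.17379.
Hence P(bowl B | data) = (0.042614) / (0.17379) = 0.2452.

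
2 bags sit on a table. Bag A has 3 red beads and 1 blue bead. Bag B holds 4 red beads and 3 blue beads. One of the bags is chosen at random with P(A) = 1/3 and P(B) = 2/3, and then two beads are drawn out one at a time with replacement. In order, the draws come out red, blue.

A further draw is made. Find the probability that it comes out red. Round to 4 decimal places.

0.6209

Compute the likelihood of the observed sequence for each case: P(data | bag A) = (3/4)(1/4) = 3/16; P(data | bag B) = (4/7)(3/7) = 12/49.
Weighting by the prior gives 1/3 · 3/16 = 1/16, 2/3 · 12/49 = 8/49; with total 177/784.
Normalising, the posterior is P(bag A | data) = 0.27684, P(bag B | data) = 0.72316.
So P(red next | data) = Σ P(red next | H) P(H | data) = (3/4)(0.27684) + (4/7)(0.72316) = 0.62086.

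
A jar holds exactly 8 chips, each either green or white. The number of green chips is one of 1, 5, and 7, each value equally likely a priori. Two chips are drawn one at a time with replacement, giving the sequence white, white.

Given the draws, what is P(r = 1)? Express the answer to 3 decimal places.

0.831

The likelihood of the observed sequence under each hypothesis: P(data | r = 1) = (7/8)(7/8) = 49/64; P(data | r = 5) = (3/8)(3/8) = 9/64; P(data | r = 7) = (1/8)(1/8) = 1/64.
Weighting by the prior gives 1/3 · 49/64 = 49/192, 1/3 · 9/64 = 3/64, 1/3 · 1/64 = 1/192; with total 59/192.
Hence P(r = 1 | data) = (49/192) / (59/192) = 49/59.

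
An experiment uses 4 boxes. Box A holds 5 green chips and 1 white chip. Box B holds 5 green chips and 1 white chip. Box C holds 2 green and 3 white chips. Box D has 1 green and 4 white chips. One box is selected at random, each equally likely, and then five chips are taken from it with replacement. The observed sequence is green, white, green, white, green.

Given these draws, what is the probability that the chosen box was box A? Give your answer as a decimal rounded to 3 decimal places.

0.267

Compute the likelihood of the observed sequence for each case: P(data | box A) = (5/6)(1/6)(5/6)(1/6)(5/6) = 0.016075; P(data | box B) = (5/6)(1/6)(5/6)(1/6)(5/6) = 0.016075; P(data | box C) = (2/5)(3/5)(2/5)(3/5)(2/5) = 0.02304; P(data | box D) = (1/5)(4/5)(1/5)(4/5)(1/5) = 0.00512.
Weighting by the prior gives 1/4 · 0.016075 = 0.0040188, 1/4 · 0.016075 = 0.0040188, 1/4 · 0.02304 = 0.00576, 1/4 · 0.00512 = 0.00128; summing to 0.015078.
Therefore the posterior P(box A | data) = (0.0040188) / (0.015078) = 0.26654.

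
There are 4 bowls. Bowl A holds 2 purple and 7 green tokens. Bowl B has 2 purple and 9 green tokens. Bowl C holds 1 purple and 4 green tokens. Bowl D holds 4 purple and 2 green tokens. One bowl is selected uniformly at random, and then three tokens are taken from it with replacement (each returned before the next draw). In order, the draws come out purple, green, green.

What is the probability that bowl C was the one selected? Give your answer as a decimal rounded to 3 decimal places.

0.279

Compute the likelihood of the observed sequence for each case: P(data | bowl A) = (2/9)(7/9)(7/9) = 0.13443; P(data | bowl B) = (2/11)(9/11)(9/11) = 0.12171; P(data | bowl C) = (1/5)(4/5)(4/5) = 0.128; P(data | bowl D) = (4/6)(2/6)(2/6) = 0.074074.
Weighting by the prior gives 1/4 · 0.13443 = 0.033608, 1/4 · 0.12171 = 0.030428, 1/4 · 0.128 = 0.032, 1/4 · 0.074074 = 0.018519; with total 0.11455.
So P(bowl C | data) = (0.032) / (0.11455) = 0.27934.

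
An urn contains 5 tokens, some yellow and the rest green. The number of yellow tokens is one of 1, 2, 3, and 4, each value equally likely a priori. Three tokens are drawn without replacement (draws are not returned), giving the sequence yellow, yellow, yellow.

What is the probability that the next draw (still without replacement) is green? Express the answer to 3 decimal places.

0.600

The likelihood of the observed sequence under each hypothesis: P(data | r = 1) = (1/5)(0/4) = 0; P(data | r = 2) = (2/5)(1/4)(0/3) = 0; P(data | r = 3) = (3/5)(2/4)(1/3) = 1/10; P(data | r = 4) = (4/5)(3/4)(2/3) = 2/5.
Weighting by the prior gives 1/4 · 0 = 0, 1/4 · 0 = 0, 1/4 · 1/10 = 1/40, 1/4 · 2/5 = 1/10; summing to 1/8.
Normalising, the posterior is P(r = 1 | data) = 0, P(r = 2 | data) = 0, P(r = 3 | data) = 1/5, P(r = 4 | data) = 4/5.
So P(green next | data) = Σ P(green next | H) P(H | data) = (1)(1/5) + (1/2)(4/5) = 3/5.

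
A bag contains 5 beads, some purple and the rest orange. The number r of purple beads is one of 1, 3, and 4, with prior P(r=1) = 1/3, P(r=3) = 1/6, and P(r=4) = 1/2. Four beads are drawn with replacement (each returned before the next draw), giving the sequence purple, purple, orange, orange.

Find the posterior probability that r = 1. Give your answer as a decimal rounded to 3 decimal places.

For each hypothesis, P(data | H) works out to: P(data | r = 1) = (1/5)(1/5)(4/5)(4/5) = 0.0256; P(data | r = 3) = (3/5)(3/5)(2/5)(2/5) = 0.0576; P(data | r = 4) = (4/5)(4/5)(1/5)(1/5) = 0.0256.
Weighting by the prior gives 1/3 · 0.0256 = 0.0085333, 1/6 · 0.0576 = 0.0096, 1/2 · 0.0256 = 0.0128; with total 0.030933.
So P(r = 1 | data) = (0.0085333) / (0.030933) = 0.27586.

0.276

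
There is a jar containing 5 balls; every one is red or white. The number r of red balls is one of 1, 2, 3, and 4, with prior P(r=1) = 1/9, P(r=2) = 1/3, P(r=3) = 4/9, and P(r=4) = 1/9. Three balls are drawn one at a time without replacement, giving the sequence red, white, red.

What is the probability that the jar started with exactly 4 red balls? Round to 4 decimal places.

Compute the likelihood of the observed sequence for each case: P(data | r = 1) = (1/5)(4/4)(0/3) = 0; P(data | r = 2) = (2/5)(3/4)(1/3) = 1/10; P(data | r = 3) = (3/5)(2/4)(2/3) = 1/5; P(data | r = 4) = (4/5)(1/4)(3/3) = 1/5.
Weighting by the prior gives 1/9 · 0 = 0, 1/3 · 1/10 = 1/30, 4/9 · 1/5 = 4/45, 1/9 · 1/5 = 1/45; with total 13/90.
Hence P(r = 4 | data) = (1/45) / (13/90) = 2/13.

0.1538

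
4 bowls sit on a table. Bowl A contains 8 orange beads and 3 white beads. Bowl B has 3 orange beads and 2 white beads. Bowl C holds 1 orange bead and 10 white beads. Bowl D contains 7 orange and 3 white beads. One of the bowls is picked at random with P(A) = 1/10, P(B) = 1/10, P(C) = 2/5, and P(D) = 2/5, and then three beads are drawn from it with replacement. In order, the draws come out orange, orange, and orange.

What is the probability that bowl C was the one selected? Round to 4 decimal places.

0.0015

For each hypothesis, P(data | H) works out to: P(data | bowl A) = (8/11)(8/11)(8/11) = 0.38467; P(data | bowl B) = (3/5)(3/5)(3/5) = 0.216; P(data | bowl C) = (1/11)(1/11)(1/11) = 0.00075131; P(data | bowl D) = (7/10)(7/10)(7/10) = 0.343.
Multiplying each by its prior: 1/10 · 0.38467 = 0.038467, 1/10 · 0.216 = 0.0216, 2/5 · 0.00075131 = 0.00030053, 2/5 · 0.343 = 0.1372; summing to 0.19757.
So P(bowl C | data) = (0.00030053) / (0.19757) = 0.0015211.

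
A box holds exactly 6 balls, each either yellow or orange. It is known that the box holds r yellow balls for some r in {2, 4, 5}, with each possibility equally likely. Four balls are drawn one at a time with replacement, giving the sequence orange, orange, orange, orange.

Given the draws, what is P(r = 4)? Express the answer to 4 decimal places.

0.0586

Under each hypothesis, the probability of the observed sequence is: P(data | r = 2) = (4/6)(4/6)(4/6)(4/6) = 0.19753; P(data | r = 4) = (2/6)(2/6)(2/6)(2/6) = 0.012346; P(data | r = 5) = (1/6)(1/6)(1/6)(1/6) = 0.0007716.
Weighting by the prior gives 1/3 · 0.19753 = 0.065844, 1/3 · 0.012346 = 0.0041152, 1/3 · 0.0007716 = 0.0002572; summing to 0.070216.
Therefore the posterior P(r = 4 | data) = (0.0041152) / (0.070216) = 0.058608.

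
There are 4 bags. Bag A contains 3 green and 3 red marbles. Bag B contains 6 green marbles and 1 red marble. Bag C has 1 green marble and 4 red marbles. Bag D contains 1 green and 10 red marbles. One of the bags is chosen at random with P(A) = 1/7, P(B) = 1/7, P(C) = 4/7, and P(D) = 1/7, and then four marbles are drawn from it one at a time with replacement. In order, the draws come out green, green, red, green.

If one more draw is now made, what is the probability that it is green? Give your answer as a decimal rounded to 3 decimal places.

0.635

The likelihood of the observed sequence under each hypothesis: P(data | bag A) = (3/6)(3/6)(3/6)(3/6) = 0.0625; P(data | bag B) = (6/7)(6/7)(1/7)(6/7) = 0.089963; P(data | bag C) = (1/5)(1/5)(4/5)(1/5) = 0.0064; P(data | bag D) = (1/11)(1/11)(10/11)(1/11) = 0.00068301.
Multiplying each by its prior: 1/7 · 0.0625 = 0.0089286, 1/7 · 0.089963 = 0.012852, 4/7 · 0.0064 = 0.0036571, 1/7 · 0.00068301 = 9.7573e-05; summing to 0.025535.
The posterior is then P(bag A | data) = 0.34966, P(bag B | data) = 0.5033, P(bag C | data) = 0.14322, P(bag D | data) = 0.0038211.
Averaging over the posterior, P(green next | data) = (1/2)(0.34966) + (6/7)(0.5033) + (1/5)(0.14322) + (1/11)(0.0038211) = 0.63522.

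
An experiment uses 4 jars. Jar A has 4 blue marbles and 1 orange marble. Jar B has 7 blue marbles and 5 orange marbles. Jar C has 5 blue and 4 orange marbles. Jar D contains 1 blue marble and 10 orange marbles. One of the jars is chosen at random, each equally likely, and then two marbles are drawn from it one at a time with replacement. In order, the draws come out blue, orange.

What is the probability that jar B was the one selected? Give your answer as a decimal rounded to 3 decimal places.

0.332

The likelihood of the observed sequence under each hypothesis: P(data | jar A) = (4/5)(1/5) = 0.16; P(data | jar B) = (7/12)(5/12) = 0.24306; P(data | jar C) = (5/9)(4/9) = 0.24691; P(data | jar D) = (1/11)(10/11) = 0.082645.
Multiplying each by its prior: 1/4 · 0.16 = 0.04, 1/4 · 0.24306 = 0.060764, 1/4 · 0.24691 = 0.061728, 1/4 · 0.082645 = 0.020661; these sum to 0.18315.
Therefore the posterior P(jar B | data) = (0.060764) / (0.18315) = 0.33176.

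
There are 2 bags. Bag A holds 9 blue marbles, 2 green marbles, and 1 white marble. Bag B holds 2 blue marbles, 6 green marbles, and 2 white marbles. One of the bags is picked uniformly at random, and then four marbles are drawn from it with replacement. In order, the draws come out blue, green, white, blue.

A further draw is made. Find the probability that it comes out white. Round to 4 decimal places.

The likelihood of the observed sequence under each hypothesis: P(data | bag A) = (9/12)(2/12)(1/12)(9/12) = 0.0078125; P(data | bag B) = (2/10)(6/10)(2/10)(2/10) = 0.0048.
Multiplying each by its prior: 1/2 · 0.0078125 = 0.0039062, 1/2 · 0.0048 = 0.0024; these sum to 0.0063063.
Normalising, the posterior is P(bag A | data) = 0.61943, P(bag B | data) = 0.38057.
The predictive probability is P(white next | data) = (1/12)(0.61943) + (1/5)(0.38057) = 0.12773.

0.1277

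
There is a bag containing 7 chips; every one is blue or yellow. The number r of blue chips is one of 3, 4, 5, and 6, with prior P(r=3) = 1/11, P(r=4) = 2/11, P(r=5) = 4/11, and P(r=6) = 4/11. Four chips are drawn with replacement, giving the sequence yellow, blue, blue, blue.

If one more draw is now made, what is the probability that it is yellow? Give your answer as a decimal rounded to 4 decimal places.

Compute the likelihood of the observed sequence for each case: P(data | r = 3) = (4/7)(3/7)(3/7)(3/7) = 0.044981; P(data | r = 4) = (3/7)(4/7)(4/7)(4/7) = 0.079967; P(data | r = 5) = (2/7)(5/7)(5/7)(5/7) = 0.10412; P(data | r = 6) = (1/7)(6/7)(6/7)(6/7) = 0.089963.
Weighting by the prior gives 1/11 · 0.044981 = 0.0040892, 2/11 · 0.079967 = 0.014539, 4/11 · 0.10412 = 0.037863, 4/11 · 0.089963 = 0.032714; summing to 0.089205.
Dividing through by the total gives posterior P(r = 3 | data) = 0.04584, P(r = 4 | data) = 0.16299, P(r = 5 | data) = 0.42445, P(r = 6 | data) = 0.36672.
The predictive probability is P(yellow next | data) = (4/7)(0.04584) + (3/7)(0.16299) + (2/7)(0.42445) + (1/7)(0.36672) = 0.26971.

0.2697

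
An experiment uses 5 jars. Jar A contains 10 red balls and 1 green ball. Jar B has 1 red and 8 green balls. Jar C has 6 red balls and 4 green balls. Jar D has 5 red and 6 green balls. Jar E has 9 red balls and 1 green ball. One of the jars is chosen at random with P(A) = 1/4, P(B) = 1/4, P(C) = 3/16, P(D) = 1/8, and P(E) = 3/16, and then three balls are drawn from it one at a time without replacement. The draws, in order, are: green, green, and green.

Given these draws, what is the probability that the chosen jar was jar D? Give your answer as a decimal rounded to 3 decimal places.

0.081

Under each hypothesis, the probability of the observed sequence is: P(data | jar A) = (1/11)(0/10) = 0; P(data | jar B) = (8/9)(7/8)(6/7) = 0.66667; P(data | jar C) = (4/10)(3/9)(2/8) = 0.033333; P(data | jar D) = (6/11)(5/10)(4/9) = 0.12121; P(data | jar E) = (1/10)(0/9) = 0.
Weighting by the prior gives 1/4 · 0 = 0, 1/4 · 0.66667 = 0.16667, 3/16 · 0.033333 = 0.00625, 1/8 · 0.12121 = 0.015152, 3/16 · 0 = 0; these sum to 0.18807.
By Bayes' rule, P(jar D | data) = (0.015152) / (0.18807) = 0.080564.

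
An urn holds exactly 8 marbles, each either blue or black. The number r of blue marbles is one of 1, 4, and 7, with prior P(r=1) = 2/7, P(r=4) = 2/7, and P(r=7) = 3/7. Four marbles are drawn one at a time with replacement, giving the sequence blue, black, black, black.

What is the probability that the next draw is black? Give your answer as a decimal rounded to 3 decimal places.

Under each hypothesis, the probability of the observed sequence is: P(data | r = 1) = (1/8)(7/8)(7/8)(7/8) = 0.08374; P(data | r = 4) = (4/8)(4/8)(4/8)(4/8) = 0.0625; P(data | r = 7) = (7/8)(1/8)(1/8)(1/8) = 0.001709.
Multiplying each by its prior: 2/7 · 0.08374 = 0.023926, 2/7 · 0.0625 = 0.017857, 3/7 · 0.001709 = 0.00073242; these sum to 0.042515.
Normalising, the posterior is P(r = 1 | data) = 0.56276, P(r = 4 | data) = 0.42002, P(r = 7 | data) = 0.017227.
Averaging over the posterior, P(black next | data) = (7/8)(0.56276) + (1/2)(0.42002) + (1/8)(0.017227) = 0.70457.

0.705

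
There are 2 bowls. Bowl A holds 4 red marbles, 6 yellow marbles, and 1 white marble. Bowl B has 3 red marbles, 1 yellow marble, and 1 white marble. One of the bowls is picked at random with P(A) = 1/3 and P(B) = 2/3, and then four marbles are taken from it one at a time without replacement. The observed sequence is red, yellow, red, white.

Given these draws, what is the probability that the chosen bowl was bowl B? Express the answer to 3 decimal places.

0.917

Compute the likelihood of the observed sequence for each case: P(data | bowl A) = (4/11)(6/10)(3/9)(1/8) = 1/110; P(data | bowl B) = (3/5)(1/4)(2/3)(1/2) = 1/20.
Weighting by the prior gives 1/3 · 1/110 = 1/330, 2/3 · 1/20 = 1/30; summing to 2/55.
By Bayes' rule, P(bowl B | data) = (1/30) / (2/55) = 11/12.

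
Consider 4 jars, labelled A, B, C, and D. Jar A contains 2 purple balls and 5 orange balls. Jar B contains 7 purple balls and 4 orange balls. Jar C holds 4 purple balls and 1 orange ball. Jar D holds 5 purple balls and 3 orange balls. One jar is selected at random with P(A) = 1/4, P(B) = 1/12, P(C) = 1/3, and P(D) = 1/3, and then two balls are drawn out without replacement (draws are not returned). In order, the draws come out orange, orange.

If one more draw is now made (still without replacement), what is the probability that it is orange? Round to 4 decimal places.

0.4846

Compute the likelihood of the observed sequence for each case: P(data | jar A) = (5/7)(4/6) = 0.47619; P(data | jar B) = (4/11)(3/10) = 0.10909; P(data | jar C) = (1/5)(0/4) = 0; P(data | jar D) = (3/8)(2/7) = 0.10714.
Weighting by the prior gives 1/4 · 0.47619 = 0.11905, 1/12 · 0.10909 = 0.0090909, 1/3 · 0 = 0, 1/3 · 0.10714 = 0.035714; with total 0.16385.
The posterior is then P(jar A | data) = 0.72655, P(jar B | data) = 0.055482, P(jar C | data) = 0, P(jar D | data) = 0.21797.
So P(orange next | data) = Σ P(orange next | H) P(H | data) = (3/5)(0.72655) + (2/9)(0.055482) + (1/6)(0.21797) = 0.48459.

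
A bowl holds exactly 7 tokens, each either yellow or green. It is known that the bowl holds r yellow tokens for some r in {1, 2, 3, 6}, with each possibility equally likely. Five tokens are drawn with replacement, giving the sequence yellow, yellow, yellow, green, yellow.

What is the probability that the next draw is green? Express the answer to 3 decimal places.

0.254

The likelihood of the observed sequence under each hypothesis: P(data | r = 1) = (1/7)(1/7)(1/7)(6/7)(1/7) = 0.00035699; P(data | r = 2) = (2/7)(2/7)(2/7)(5/7)(2/7) = 0.0047599; P(data | r = 3) = (3/7)(3/7)(3/7)(4/7)(3/7) = 0.019278; P(data | r = 6) = (6/7)(6/7)(6/7)(1/7)(6/7) = 0.077111.
Multiplying each by its prior: 1/4 · 0.00035699 = 8.9249e-05, 1/4 · 0.0047599 = 0.00119, 1/4 · 0.019278 = 0.0048194, 1/4 · 0.077111 = 0.019278; summing to 0.025376.
Normalising, the posterior is P(r = 1 | data) = 0.003517, P(r = 2 | data) = 0.046893, P(r = 3 | data) = 0.18992, P(r = 6 | data) = 0.75967.
Averaging over the posterior, P(green next | data) = (6/7)(0.003517) + (5/7)(0.046893) + (4/7)(0.18992) + (1/7)(0.75967) = 0.25356.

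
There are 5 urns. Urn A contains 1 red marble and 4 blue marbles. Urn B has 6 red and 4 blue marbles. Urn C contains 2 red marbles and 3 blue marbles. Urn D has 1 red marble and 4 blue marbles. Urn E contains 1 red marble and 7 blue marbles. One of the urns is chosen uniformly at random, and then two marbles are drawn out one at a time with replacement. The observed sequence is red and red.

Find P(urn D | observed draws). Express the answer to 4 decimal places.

0.0650

Compute the likelihood of the observed sequence for each case: P(data | urn A) = (1/5)(1/5) = 0.04; P(data | urn B) = (6/10)(6/10) = 0.36; P(data | urn C) = (2/5)(2/5) = 0.16; P(data | urn D) = (1/5)(1/5) = 0.04; P(data | urn E) = (1/8)(1/8) = 0.015625.
The prior-weighted likelihoods are 1/5 · 0.04 = 0.008, 1/5 · 0.36 = 0.072, 1/5 · 0.16 = 0.032, 1/5 · 0.04 = 0.008, 1/5 · 0.015625 = 0.003125; summing to 0.12312.
By Bayes' rule, P(urn D | data) = (0.008) / (0.12312) = 0.064975.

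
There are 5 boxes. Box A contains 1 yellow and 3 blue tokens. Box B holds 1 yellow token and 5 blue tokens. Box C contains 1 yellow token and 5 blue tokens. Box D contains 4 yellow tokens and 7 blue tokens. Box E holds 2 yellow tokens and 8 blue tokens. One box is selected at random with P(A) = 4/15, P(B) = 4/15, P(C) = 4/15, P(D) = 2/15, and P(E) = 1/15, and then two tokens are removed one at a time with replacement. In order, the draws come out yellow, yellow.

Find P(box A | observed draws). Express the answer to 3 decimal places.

0.322

Compute the likelihood of the observed sequence for each case: P(data | box A) = (1/4)(1/4) = 0.0625; P(data | box B) = (1/6)(1/6) = 0.027778; P(data | box C) = (1/6)(1/6) = 0.027778; P(data | box D) = (4/11)(4/11) = 0.13223; P(data | box E) = (2/10)(2/10) = 0.04.
Weighting by the prior gives 4/15 · 0.0625 = 0.016667, 4/15 · 0.027778 = 0.0074074, 4/15 · 0.027778 = 0.0074074, 2/15 · 0.13223 = 0.017631, 1/15 · 0.04 = 0.0026667; these sum to 0.051779.
So P(box A | data) = (0.016667) / (0.051779) = 0.32188.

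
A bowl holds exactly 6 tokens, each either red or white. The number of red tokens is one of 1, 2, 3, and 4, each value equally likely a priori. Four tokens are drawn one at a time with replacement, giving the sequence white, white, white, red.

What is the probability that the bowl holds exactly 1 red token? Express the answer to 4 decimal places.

0.3415

The likelihood of the observed sequence under each hypothesis: P(data | r = 1) = (5/6)(5/6)(5/6)(1/6) = 0.096451; P(data | r = 2) = (4/6)(4/6)(4/6)(2/6) = 0.098765; P(data | r = 3) = (3/6)(3/6)(3/6)(3/6) = 0.0625; P(data | r = 4) = (2/6)(2/6)(2/6)(4/6) = 0.024691.
Weighting by the prior gives 1/4 · 0.096451 = 0.024113, 1/4 · 0.098765 = 0.024691, 1/4 · 0.0625 = 0.015625, 1/4 · 0.024691 = 0.0061728; these sum to 0.070602.
Hence P(r = 1 | data) = (0.024113) / (0.070602) = 0.34153.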